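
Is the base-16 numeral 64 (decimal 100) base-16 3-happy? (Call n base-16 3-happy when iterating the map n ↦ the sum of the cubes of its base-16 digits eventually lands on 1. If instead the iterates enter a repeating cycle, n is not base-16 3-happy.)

base-16 3-happy

100 = (6,4)_16 → 6³ + 4³ = 216 + 64 = 280
280 = (1,1,8)_16 → 1³ + 1³ + 8³ = 1 + 1 + 512 = 514
514 = (2,0,2)_16 → 2³ + 0³ + 2³ = 8 + 0 + 8 = 16
16 = (1,0)_16 → 1³ + 0³ = 1 + 0 = 1  — reached 1.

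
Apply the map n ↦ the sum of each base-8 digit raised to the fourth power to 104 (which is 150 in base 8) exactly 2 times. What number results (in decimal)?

104 = (1,5,0)_8 → 1⁴ + 5⁴ + 0⁴ = 1 + 625 + 0 = 626
626 = (1,1,6,2)_8 → 1⁴ + 1⁴ + 6⁴ + 2⁴ = 1 + 1 + 1296 + 16 = 1314

1314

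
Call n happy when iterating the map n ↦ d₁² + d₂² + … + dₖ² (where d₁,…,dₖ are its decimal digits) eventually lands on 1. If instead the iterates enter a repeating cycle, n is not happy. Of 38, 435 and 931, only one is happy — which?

38: 38 → 73 → 58 → 89 → 145 → 42 → 20 → 4 → 16 → 37 → 58  — repeats 58 (not happy)
435: 435 → 50 → 25 → 29 → 85 → 89 → 145 → 42 → 20 → 4 → 16 → 37 → 58 → 89  — repeats 89 (not happy)
931: 931 → 91 → 82 → 68 → 100 → 1  — reaches 1 (happy)

931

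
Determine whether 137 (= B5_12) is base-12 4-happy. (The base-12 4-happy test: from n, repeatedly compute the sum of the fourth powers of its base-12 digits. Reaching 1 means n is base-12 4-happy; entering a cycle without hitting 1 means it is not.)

not base-12 4-happy

137 = (11,5)_12 → 11⁴ + 5⁴ = 14641 + 625 = 15266
15266 = (8,10,0,2)_12 → 8⁴ + 10⁴ + 0⁴ + 2⁴ = 4096 + 10000 + 0 + 16 = 14112
14112 = (8,2,0,0)_12 → 8⁴ + 2⁴ + 0⁴ + 0⁴ = 4096 + 16 + 0 + 0 = 4112
4112 = (2,4,6,8)_12 → 2⁴ + 4⁴ + 6⁴ + 8⁴ = 16 + 256 + 1296 + 4096 = 5664
5664 = (3,3,4,0)_12 → 3⁴ + 3⁴ + 4⁴ + 0⁴ = 81 + 81 + 256 + 0 = 418
418 = (2,10,10)_12 → 2⁴ + 10⁴ + 10⁴ = 16 + 10000 + 10000 = 20016
20016 = (11,7,0,0)_12 → 11⁴ + 7⁴ + 0⁴ + 0⁴ = 14641 + 2401 + 0 + 0 = 17042
17042 = (9,10,4,2)_12 → 9⁴ + 10⁴ + 4⁴ + 2⁴ = 6561 + 10000 + 256 + 16 = 16833
16833 = (9,8,10,9)_12 → 9⁴ + 8⁴ + 10⁴ + 9⁴ = 6561 + 4096 + 10000 + 6561 = 27218
27218 = (1,3,9,0,2)_12 → 1⁴ + 3⁴ + 9⁴ + 0⁴ + 2⁴ = 1 + 81 + 6561 + 0 + 16 = 6659
6659 = (3,10,2,11)_12 → 3⁴ + 10⁴ + 2⁴ + 11⁴ = 81 + 10000 + 16 + 14641 = 24738
24738 = (1,2,3,9,6)_12 → 1⁴ + 2⁴ + 3⁴ + 9⁴ + 6⁴ = 1 + 16 + 81 + 6561 + 1296 = 7955
7955 = (4,7,2,11)_12 → 4⁴ + 7⁴ + 2⁴ + 11⁴ = 256 + 2401 + 16 + 14641 = 17314
17314 = (10,0,2,10)_12 → 10⁴ + 0⁴ + 2⁴ + 10⁴ = 10000 + 0 + 16 + 10000 = 20016  — 20016 already seen; the sequence cycles without reaching 1.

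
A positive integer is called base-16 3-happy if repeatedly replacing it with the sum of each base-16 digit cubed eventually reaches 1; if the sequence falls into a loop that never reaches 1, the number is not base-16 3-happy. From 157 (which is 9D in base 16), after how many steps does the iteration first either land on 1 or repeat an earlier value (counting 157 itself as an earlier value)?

157 = (9,13)_16 → 2926
2926 = (11,6,14)_16 → 4291
4291 = (1,0,12,3)_16 → 1756
1756 = (6,13,12)_16 → 4141
4141 = (1,0,2,13)_16 → 2206
2206 = (8,9,14)_16 → 3985
3985 = (15,9,1)_16 → 4105
4105 = (1,0,0,9)_16 → 730
730 = (2,13,10)_16 → 3205
3205 = (12,8,5)_16 → 2365
2365 = (9,3,13)_16 → 2953
2953 = (11,8,9)_16 → 2572
2572 = (10,0,12)_16 → 2728
2728 = (10,10,8)_16 → 2512
2512 = (9,13,0)_16 → 2926  — 2926 repeats.
That took 15 steps.

15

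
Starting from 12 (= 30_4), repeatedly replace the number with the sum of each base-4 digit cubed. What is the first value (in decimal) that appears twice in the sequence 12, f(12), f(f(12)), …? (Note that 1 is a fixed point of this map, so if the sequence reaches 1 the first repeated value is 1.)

9

12 = (3,0)_4 → 3³ + 0³ = 27
27 = (1,2,3)_4 → 1³ + 2³ + 3³ = 36
36 = (2,1,0)_4 → 2³ + 1³ + 0³ = 9
9 = (2,1)_4 → 2³ + 1³ = 9  — 9 already appeared earlier.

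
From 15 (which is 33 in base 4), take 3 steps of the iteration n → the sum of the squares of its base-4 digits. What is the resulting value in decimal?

15 = (3,3)_4 → 3² + 3² = 9 + 9 = 18
18 = (1,0,2)_4 → 1² + 0² + 2² = 1 + 0 + 4 = 5
5 = (1,1)_4 → 1² + 1² = 1 + 1 = 2

2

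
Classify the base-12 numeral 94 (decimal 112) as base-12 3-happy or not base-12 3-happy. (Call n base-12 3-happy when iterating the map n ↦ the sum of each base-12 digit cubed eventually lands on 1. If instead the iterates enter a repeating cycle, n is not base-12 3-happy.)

112 = (9,4)_12 → 9³ + 4³ = 793
793 = (5,6,1)_12 → 5³ + 6³ + 1³ = 342
342 = (2,4,6)_12 → 2³ + 4³ + 6³ = 288
288 = (2,0,0)_12 → 2³ + 0³ + 0³ = 8
8 = (8)_12 → 8³ = 512
512 = (3,6,8)_12 → 3³ + 6³ + 8³ = 755
755 = (5,2,11)_12 → 5³ + 2³ + 11³ = 1464
1464 = (10,2,0)_12 → 10³ + 2³ + 0³ = 1008
1008 = (7,0,0)_12 → 7³ + 0³ + 0³ = 343
343 = (2,4,7)_12 → 2³ + 4³ + 7³ = 415
415 = (2,10,7)_12 → 2³ + 10³ + 7³ = 1351
1351 = (9,4,7)_12 → 9³ + 4³ + 7³ = 1136
1136 = (7,10,8)_12 → 7³ + 10³ + 8³ = 1855
1855 = (1,0,10,7)_12 → 1³ + 0³ + 10³ + 7³ = 1344
1344 = (9,4,0)_12 → 9³ + 4³ + 0³ = 793  — 793 already seen; the sequence cycles without reaching 1.

not base-12 3-happy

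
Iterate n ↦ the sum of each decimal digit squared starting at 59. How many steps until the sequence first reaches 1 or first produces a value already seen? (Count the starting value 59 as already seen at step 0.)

59 → 106
106 → 37
37 → 58
58 → 89
89 → 145
145 → 42
42 → 20
20 → 4
4 → 16
16 → 37  — 37 repeats.
That took 10 steps.

10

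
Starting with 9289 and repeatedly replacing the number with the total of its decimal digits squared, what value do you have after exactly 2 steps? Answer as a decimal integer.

13

9289 → 230
230 → 13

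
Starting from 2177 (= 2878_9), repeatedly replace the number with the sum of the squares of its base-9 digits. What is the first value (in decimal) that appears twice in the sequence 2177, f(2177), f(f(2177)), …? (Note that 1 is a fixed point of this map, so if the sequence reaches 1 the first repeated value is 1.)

1

2177 = (2,8,7,8)_9 → 181
181 = (2,2,1)_9 → 9
9 = (1,0)_9 → 1  — reached the fixed point 1.
1 → 1, so 1 is the first repeated value.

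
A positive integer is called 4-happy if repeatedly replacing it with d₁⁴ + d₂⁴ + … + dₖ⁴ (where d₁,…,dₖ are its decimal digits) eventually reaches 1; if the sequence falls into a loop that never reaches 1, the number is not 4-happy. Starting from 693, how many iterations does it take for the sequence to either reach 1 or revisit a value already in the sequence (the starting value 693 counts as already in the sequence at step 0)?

693 → 6⁴ + 9⁴ + 3⁴ = 1296 + 6561 + 81 = 7938
7938 → 7⁴ + 9⁴ + 3⁴ + 8⁴ = 2401 + 6561 + 81 + 4096 = 13139
13139 → 1⁴ + 3⁴ + 1⁴ + 3⁴ + 9⁴ = 1 + 81 + 1 + 81 + 6561 = 6725
6725 → 6⁴ + 7⁴ + 2⁴ + 5⁴ = 1296 + 2401 + 16 + 625 = 4338
4338 → 4⁴ + 3⁴ + 3⁴ + 8⁴ = 256 + 81 + 81 + 4096 = 4514
4514 → 4⁴ + 5⁴ + 1⁴ + 4⁴ = 256 + 625 + 1 + 256 = 1138
1138 → 1⁴ + 1⁴ + 3⁴ + 8⁴ = 1 + 1 + 81 + 4096 = 4179
4179 → 4⁴ + 1⁴ + 7⁴ + 9⁴ = 256 + 1 + 2401 + 6561 = 9219
9219 → 9⁴ + 2⁴ + 1⁴ + 9⁴ = 6561 + 16 + 1 + 6561 = 13139  — 13139 repeats.
That took 9 steps.

9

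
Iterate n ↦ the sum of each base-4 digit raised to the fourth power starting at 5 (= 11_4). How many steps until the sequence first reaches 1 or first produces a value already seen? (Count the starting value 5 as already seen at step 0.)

3

5 = (1,1)_4 → 1⁴ + 1⁴ = 1 + 1 = 2
2 = (2)_4 → 2⁴ = 16
16 = (1,0,0)_4 → 1⁴ + 0⁴ + 0⁴ = 1 + 0 + 0 = 1  — reached 1.
That took 3 steps.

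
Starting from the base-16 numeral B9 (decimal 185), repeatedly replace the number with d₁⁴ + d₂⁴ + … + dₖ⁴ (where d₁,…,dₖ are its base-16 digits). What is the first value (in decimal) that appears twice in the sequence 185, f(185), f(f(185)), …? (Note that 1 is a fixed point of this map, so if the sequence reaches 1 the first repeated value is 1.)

50707

185 = (11,9)_16 → 21202
21202 = (5,2,13,2)_16 → 29218
29218 = (7,2,2,2)_16 → 2449
2449 = (9,9,1)_16 → 13123
13123 = (3,3,4,3)_16 → 499
499 = (1,15,3)_16 → 50707
50707 = (12,6,1,3)_16 → 22114
22114 = (5,6,6,2)_16 → 3233
3233 = (12,10,1)_16 → 30737
30737 = (7,8,1,1)_16 → 6499
6499 = (1,9,6,3)_16 → 7939
7939 = (1,15,0,3)_16 → 50707  — 50707 already appeared earlier.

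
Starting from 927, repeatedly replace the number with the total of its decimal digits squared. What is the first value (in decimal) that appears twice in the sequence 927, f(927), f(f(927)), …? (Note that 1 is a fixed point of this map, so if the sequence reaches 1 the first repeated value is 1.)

16

927 → 134
134 → 26
26 → 40
40 → 16
16 → 37
37 → 58
58 → 89
89 → 145
145 → 42
42 → 20
20 → 4
4 → 16  — 16 already appeared earlier.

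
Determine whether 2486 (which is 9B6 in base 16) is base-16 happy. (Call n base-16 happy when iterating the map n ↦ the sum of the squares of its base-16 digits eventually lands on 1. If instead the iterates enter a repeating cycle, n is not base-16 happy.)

2486 = (9,11,6)_16 → 9² + 11² + 6² = 81 + 121 + 36 = 238
238 = (14,14)_16 → 14² + 14² = 196 + 196 = 392
392 = (1,8,8)_16 → 1² + 8² + 8² = 1 + 64 + 64 = 129
129 = (8,1)_16 → 8² + 1² = 64 + 1 = 65
65 = (4,1)_16 → 4² + 1² = 16 + 1 = 17
17 = (1,1)_16 → 1² + 1² = 1 + 1 = 2
2 = (2)_16 → 2² = 4
4 = (4)_16 → 4² = 16
16 = (1,0)_16 → 1² + 0² = 1 + 0 = 1  — reached 1.

base-16 happy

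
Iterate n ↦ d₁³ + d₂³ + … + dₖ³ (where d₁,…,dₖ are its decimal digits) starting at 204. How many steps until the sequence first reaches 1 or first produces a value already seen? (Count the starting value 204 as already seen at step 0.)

4

204 → 2³ + 0³ + 4³ = 72
72 → 7³ + 2³ = 351
351 → 3³ + 5³ + 1³ = 153
153 → 1³ + 5³ + 3³ = 153  — 153 repeats.
That took 4 steps.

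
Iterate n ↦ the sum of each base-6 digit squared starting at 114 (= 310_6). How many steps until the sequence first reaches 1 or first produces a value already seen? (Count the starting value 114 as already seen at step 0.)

10

114 = (3,1,0)_6 → 3² + 1² + 0² = 10
10 = (1,4)_6 → 1² + 4² = 17
17 = (2,5)_6 → 2² + 5² = 29
29 = (4,5)_6 → 4² + 5² = 41
41 = (1,0,5)_6 → 1² + 0² + 5² = 26
26 = (4,2)_6 → 4² + 2² = 20
20 = (3,2)_6 → 3² + 2² = 13
13 = (2,1)_6 → 2² + 1² = 5
5 = (5)_6 → 5² = 25
25 = (4,1)_6 → 4² + 1² = 17  — 17 repeats.
That took 10 steps.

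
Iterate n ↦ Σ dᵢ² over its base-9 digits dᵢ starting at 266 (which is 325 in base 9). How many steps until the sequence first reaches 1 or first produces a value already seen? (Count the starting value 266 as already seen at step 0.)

266 = (3,2,5)_9 → 3² + 2² + 5² = 38
38 = (4,2)_9 → 4² + 2² = 20
20 = (2,2)_9 → 2² + 2² = 8
8 = (8)_9 → 8² = 64
64 = (7,1)_9 → 7² + 1² = 50
50 = (5,5)_9 → 5² + 5² = 50  — 50 repeats.
That took 6 steps.

6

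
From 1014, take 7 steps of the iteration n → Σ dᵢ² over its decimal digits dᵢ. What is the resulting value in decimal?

145

1014 → 1² + 0² + 1² + 4² = 1 + 0 + 1 + 16 = 18
18 → 1² + 8² = 1 + 64 = 65
65 → 6² + 5² = 36 + 25 = 61
61 → 6² + 1² = 36 + 1 = 37
37 → 3² + 7² = 9 + 49 = 58
58 → 5² + 8² = 25 + 64 = 89
89 → 8² + 9² = 64 + 81 = 145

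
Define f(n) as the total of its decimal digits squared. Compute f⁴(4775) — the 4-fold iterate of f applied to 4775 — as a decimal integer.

68

4775 → 139
139 → 91
91 → 82
82 → 68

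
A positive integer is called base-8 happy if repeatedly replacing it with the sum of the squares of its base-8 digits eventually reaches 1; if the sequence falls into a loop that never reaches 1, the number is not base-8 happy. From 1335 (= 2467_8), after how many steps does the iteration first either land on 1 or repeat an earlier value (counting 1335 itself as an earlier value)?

5

1335 = (2,4,6,7)_8 → 2² + 4² + 6² + 7² = 4 + 16 + 36 + 49 = 105
105 = (1,5,1)_8 → 1² + 5² + 1² = 1 + 25 + 1 = 27
27 = (3,3)_8 → 3² + 3² = 9 + 9 = 18
18 = (2,2)_8 → 2² + 2² = 4 + 4 = 8
8 = (1,0)_8 → 1² + 0² = 1 + 0 = 1  — reached 1.
That took 5 steps.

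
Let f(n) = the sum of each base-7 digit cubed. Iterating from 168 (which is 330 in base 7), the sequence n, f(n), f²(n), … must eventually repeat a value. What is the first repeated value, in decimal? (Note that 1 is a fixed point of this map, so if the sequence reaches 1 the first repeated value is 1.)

168 = (3,3,0)_7 → 3³ + 3³ + 0³ = 27 + 27 + 0 = 54
54 = (1,0,5)_7 → 1³ + 0³ + 5³ = 1 + 0 + 125 = 126
126 = (2,4,0)_7 → 2³ + 4³ + 0³ = 8 + 64 + 0 = 72
72 = (1,3,2)_7 → 1³ + 3³ + 2³ = 1 + 27 + 8 = 36
36 = (5,1)_7 → 5³ + 1³ = 125 + 1 = 126  — 126 already appeared earlier.

126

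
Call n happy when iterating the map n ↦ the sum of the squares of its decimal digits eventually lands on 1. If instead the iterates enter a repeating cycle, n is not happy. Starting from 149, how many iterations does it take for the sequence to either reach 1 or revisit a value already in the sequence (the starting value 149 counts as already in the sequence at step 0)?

149 → 98
98 → 145
145 → 42
42 → 20
20 → 4
4 → 16
16 → 37
37 → 58
58 → 89
89 → 145  — 145 repeats.
That took 10 steps.

10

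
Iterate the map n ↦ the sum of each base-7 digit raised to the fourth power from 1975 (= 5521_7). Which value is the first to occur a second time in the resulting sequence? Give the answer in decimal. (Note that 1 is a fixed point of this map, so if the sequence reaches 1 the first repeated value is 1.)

1975 = (5,5,2,1)_7 → 5⁴ + 5⁴ + 2⁴ + 1⁴ = 1267
1267 = (3,4,6,0)_7 → 3⁴ + 4⁴ + 6⁴ + 0⁴ = 1633
1633 = (4,5,2,2)_7 → 4⁴ + 5⁴ + 2⁴ + 2⁴ = 913
913 = (2,4,4,3)_7 → 2⁴ + 4⁴ + 4⁴ + 3⁴ = 609
609 = (1,5,3,0)_7 → 1⁴ + 5⁴ + 3⁴ + 0⁴ = 707
707 = (2,0,3,0)_7 → 2⁴ + 0⁴ + 3⁴ + 0⁴ = 97
97 = (1,6,6)_7 → 1⁴ + 6⁴ + 6⁴ = 2593
2593 = (1,0,3,6,3)_7 → 1⁴ + 0⁴ + 3⁴ + 6⁴ + 3⁴ = 1459
1459 = (4,1,5,3)_7 → 4⁴ + 1⁴ + 5⁴ + 3⁴ = 963
963 = (2,5,4,4)_7 → 2⁴ + 5⁴ + 4⁴ + 4⁴ = 1153
1153 = (3,2,3,5)_7 → 3⁴ + 2⁴ + 3⁴ + 5⁴ = 803
803 = (2,2,2,5)_7 → 2⁴ + 2⁴ + 2⁴ + 5⁴ = 673
673 = (1,6,5,1)_7 → 1⁴ + 6⁴ + 5⁴ + 1⁴ = 1923
1923 = (5,4,1,5)_7 → 5⁴ + 4⁴ + 1⁴ + 5⁴ = 1507
1507 = (4,2,5,2)_7 → 4⁴ + 2⁴ + 5⁴ + 2⁴ = 913  — 913 already appeared earlier.

913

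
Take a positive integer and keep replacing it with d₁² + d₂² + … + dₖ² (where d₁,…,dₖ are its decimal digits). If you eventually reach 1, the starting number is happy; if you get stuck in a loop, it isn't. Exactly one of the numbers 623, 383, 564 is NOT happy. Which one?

623: 623 → 49 → 97 → 130 → 10 → 1  — reaches 1 (happy)
383: 383 → 82 → 68 → 100 → 1  — reaches 1 (happy)
564: 564 → 77 → 98 → 145 → 42 → 20 → 4 → 16 → 37 → 58 → 89 → 145  — repeats 145 (not happy)

564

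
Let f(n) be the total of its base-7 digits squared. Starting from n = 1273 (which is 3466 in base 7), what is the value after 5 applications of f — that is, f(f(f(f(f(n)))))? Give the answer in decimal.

1273 = (3,4,6,6)_7 → 3² + 4² + 6² + 6² = 97
97 = (1,6,6)_7 → 1² + 6² + 6² = 73
73 = (1,3,3)_7 → 1² + 3² + 3² = 19
19 = (2,5)_7 → 2² + 5² = 29
29 = (4,1)_7 → 4² + 1² = 17

17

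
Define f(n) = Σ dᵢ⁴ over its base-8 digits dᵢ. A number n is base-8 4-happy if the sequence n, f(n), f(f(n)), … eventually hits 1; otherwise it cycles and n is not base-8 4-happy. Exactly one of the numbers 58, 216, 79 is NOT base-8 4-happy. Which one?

58: 58 → 2417 → 2178 → 288 → 512 → 1  — reaches 1 (base-8 4-happy)
216: 216 → 162 → 288 → 512 → 1  — reaches 1 (base-8 4-happy)
79: 79 → 2403 → 1218 → 113 → 1298 → 304 → 1552 → 97 → 258 → 272 → 272  — repeats 272 (not base-8 4-happy)

79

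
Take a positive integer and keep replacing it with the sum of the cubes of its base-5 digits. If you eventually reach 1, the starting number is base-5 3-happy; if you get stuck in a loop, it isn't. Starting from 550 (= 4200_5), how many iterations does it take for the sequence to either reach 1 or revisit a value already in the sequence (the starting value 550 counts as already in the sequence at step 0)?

550 = (4,2,0,0)_5 → 4³ + 2³ + 0³ + 0³ = 64 + 8 + 0 + 0 = 72
72 = (2,4,2)_5 → 2³ + 4³ + 2³ = 8 + 64 + 8 = 80
80 = (3,1,0)_5 → 3³ + 1³ + 0³ = 27 + 1 + 0 = 28
28 = (1,0,3)_5 → 1³ + 0³ + 3³ = 1 + 0 + 27 = 28  — 28 repeats.
That took 4 steps.

4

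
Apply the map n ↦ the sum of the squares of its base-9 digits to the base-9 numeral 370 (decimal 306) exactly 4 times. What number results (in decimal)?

68

306 = (3,7,0)_9 → 3² + 7² + 0² = 9 + 49 + 0 = 58
58 = (6,4)_9 → 6² + 4² = 36 + 16 = 52
52 = (5,7)_9 → 5² + 7² = 25 + 49 = 74
74 = (8,2)_9 → 8² + 2² = 64 + 4 = 68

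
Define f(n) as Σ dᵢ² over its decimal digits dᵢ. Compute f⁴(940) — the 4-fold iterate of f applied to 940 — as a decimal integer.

940 → 9² + 4² + 0² = 81 + 16 + 0 = 97
97 → 9² + 7² = 81 + 49 = 130
130 → 1² + 3² + 0² = 1 + 9 + 0 = 10
10 → 1² + 0² = 1 + 0 = 1

1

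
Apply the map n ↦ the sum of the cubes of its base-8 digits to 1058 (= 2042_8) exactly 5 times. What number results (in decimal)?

1

1058 = (2,0,4,2)_8 → 80
80 = (1,2,0)_8 → 9
9 = (1,1)_8 → 2
2 = (2)_8 → 8
8 = (1,0)_8 → 1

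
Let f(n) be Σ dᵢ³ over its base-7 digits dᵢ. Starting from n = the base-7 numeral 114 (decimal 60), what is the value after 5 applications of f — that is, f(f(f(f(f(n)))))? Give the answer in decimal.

60 = (1,1,4)_7 → 1³ + 1³ + 4³ = 66
66 = (1,2,3)_7 → 1³ + 2³ + 3³ = 36
36 = (5,1)_7 → 5³ + 1³ = 126
126 = (2,4,0)_7 → 2³ + 4³ + 0³ = 72
72 = (1,3,2)_7 → 1³ + 3³ + 2³ = 36

36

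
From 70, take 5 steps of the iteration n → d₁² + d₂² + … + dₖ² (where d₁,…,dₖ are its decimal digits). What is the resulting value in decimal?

70 → 7² + 0² = 49 + 0 = 49
49 → 4² + 9² = 16 + 81 = 97
97 → 9² + 7² = 81 + 49 = 130
130 → 1² + 3² + 0² = 1 + 9 + 0 = 10
10 → 1² + 0² = 1 + 0 = 1

1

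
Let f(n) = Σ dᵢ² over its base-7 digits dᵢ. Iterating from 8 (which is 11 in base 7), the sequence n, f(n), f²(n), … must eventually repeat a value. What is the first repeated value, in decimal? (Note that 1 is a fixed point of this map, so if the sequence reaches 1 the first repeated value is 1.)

8

8 = (1,1)_7 → 1² + 1² = 2
2 = (2)_7 → 2² = 4
4 = (4)_7 → 4² = 16
16 = (2,2)_7 → 2² + 2² = 8  — 8 already appeared earlier.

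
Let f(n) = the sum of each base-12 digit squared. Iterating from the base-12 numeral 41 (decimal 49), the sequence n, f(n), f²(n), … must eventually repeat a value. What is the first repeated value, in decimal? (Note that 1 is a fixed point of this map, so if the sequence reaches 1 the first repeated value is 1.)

49 = (4,1)_12 → 4² + 1² = 16 + 1 = 17
17 = (1,5)_12 → 1² + 5² = 1 + 25 = 26
26 = (2,2)_12 → 2² + 2² = 4 + 4 = 8
8 = (8)_12 → 8² = 64
64 = (5,4)_12 → 5² + 4² = 25 + 16 = 41
41 = (3,5)_12 → 3² + 5² = 9 + 25 = 34
34 = (2,10)_12 → 2² + 10² = 4 + 100 = 104
104 = (8,8)_12 → 8² + 8² = 64 + 64 = 128
128 = (10,8)_12 → 10² + 8² = 100 + 64 = 164
164 = (1,1,8)_12 → 1² + 1² + 8² = 1 + 1 + 64 = 66
66 = (5,6)_12 → 5² + 6² = 25 + 36 = 61
61 = (5,1)_12 → 5² + 1² = 25 + 1 = 26  — 26 already appeared earlier.

26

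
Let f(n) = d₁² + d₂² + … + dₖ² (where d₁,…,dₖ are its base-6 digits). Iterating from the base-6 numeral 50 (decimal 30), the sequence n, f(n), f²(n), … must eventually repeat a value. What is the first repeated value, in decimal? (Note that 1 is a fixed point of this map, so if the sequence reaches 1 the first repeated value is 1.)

25

30 = (5,0)_6 → 5² + 0² = 25 + 0 = 25
25 = (4,1)_6 → 4² + 1² = 16 + 1 = 17
17 = (2,5)_6 → 2² + 5² = 4 + 25 = 29
29 = (4,5)_6 → 4² + 5² = 16 + 25 = 41
41 = (1,0,5)_6 → 1² + 0² + 5² = 1 + 0 + 25 = 26
26 = (4,2)_6 → 4² + 2² = 16 + 4 = 20
20 = (3,2)_6 → 3² + 2² = 9 + 4 = 13
13 = (2,1)_6 → 2² + 1² = 4 + 1 = 5
5 = (5)_6 → 5² = 25  — 25 already appeared earlier.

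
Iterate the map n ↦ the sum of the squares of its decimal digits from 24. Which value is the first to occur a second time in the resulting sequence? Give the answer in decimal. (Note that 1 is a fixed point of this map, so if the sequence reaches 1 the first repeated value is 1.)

24 → 2² + 4² = 20
20 → 2² + 0² = 4
4 → 4² = 16
16 → 1² + 6² = 37
37 → 3² + 7² = 58
58 → 5² + 8² = 89
89 → 8² + 9² = 145
145 → 1² + 4² + 5² = 42
42 → 4² + 2² = 20  — 20 already appeared earlier.

20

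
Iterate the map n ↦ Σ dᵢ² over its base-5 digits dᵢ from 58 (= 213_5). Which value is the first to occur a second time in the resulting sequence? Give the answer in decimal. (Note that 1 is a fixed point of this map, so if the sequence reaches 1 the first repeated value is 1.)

58 = (2,1,3)_5 → 14
14 = (2,4)_5 → 20
20 = (4,0)_5 → 16
16 = (3,1)_5 → 10
10 = (2,0)_5 → 4
4 = (4)_5 → 16  — 16 already appeared earlier.

16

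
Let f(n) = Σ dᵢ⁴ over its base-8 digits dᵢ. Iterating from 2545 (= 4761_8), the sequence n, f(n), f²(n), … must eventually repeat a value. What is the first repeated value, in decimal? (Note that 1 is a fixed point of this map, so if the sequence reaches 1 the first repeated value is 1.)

272

2545 = (4,7,6,1)_8 → 4⁴ + 7⁴ + 6⁴ + 1⁴ = 256 + 2401 + 1296 + 1 = 3954
3954 = (7,5,6,2)_8 → 7⁴ + 5⁴ + 6⁴ + 2⁴ = 2401 + 625 + 1296 + 16 = 4338
4338 = (1,0,3,6,2)_8 → 1⁴ + 0⁴ + 3⁴ + 6⁴ + 2⁴ = 1 + 0 + 81 + 1296 + 16 = 1394
1394 = (2,5,6,2)_8 → 2⁴ + 5⁴ + 6⁴ + 2⁴ = 16 + 625 + 1296 + 16 = 1953
1953 = (3,6,4,1)_8 → 3⁴ + 6⁴ + 4⁴ + 1⁴ = 81 + 1296 + 256 + 1 = 1634
1634 = (3,1,4,2)_8 → 3⁴ + 1⁴ + 4⁴ + 2⁴ = 81 + 1 + 256 + 16 = 354
354 = (5,4,2)_8 → 5⁴ + 4⁴ + 2⁴ = 625 + 256 + 16 = 897
897 = (1,6,0,1)_8 → 1⁴ + 6⁴ + 0⁴ + 1⁴ = 1 + 1296 + 0 + 1 = 1298
1298 = (2,4,2,2)_8 → 2⁴ + 4⁴ + 2⁴ + 2⁴ = 16 + 256 + 16 + 16 = 304
304 = (4,6,0)_8 → 4⁴ + 6⁴ + 0⁴ = 256 + 1296 + 0 = 1552
1552 = (3,0,2,0)_8 → 3⁴ + 0⁴ + 2⁴ + 0⁴ = 81 + 0 + 16 + 0 = 97
97 = (1,4,1)_8 → 1⁴ + 4⁴ + 1⁴ = 1 + 256 + 1 = 258
258 = (4,0,2)_8 → 4⁴ + 0⁴ + 2⁴ = 256 + 0 + 16 = 272
272 = (4,2,0)_8 → 4⁴ + 2⁴ + 0⁴ = 256 + 16 + 0 = 272  — 272 already appeared earlier.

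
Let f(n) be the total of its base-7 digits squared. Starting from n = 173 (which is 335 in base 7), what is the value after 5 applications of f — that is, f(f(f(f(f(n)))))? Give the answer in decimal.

13

173 = (3,3,5)_7 → 3² + 3² + 5² = 9 + 9 + 25 = 43
43 = (6,1)_7 → 6² + 1² = 36 + 1 = 37
37 = (5,2)_7 → 5² + 2² = 25 + 4 = 29
29 = (4,1)_7 → 4² + 1² = 16 + 1 = 17
17 = (2,3)_7 → 2² + 3² = 4 + 9 = 13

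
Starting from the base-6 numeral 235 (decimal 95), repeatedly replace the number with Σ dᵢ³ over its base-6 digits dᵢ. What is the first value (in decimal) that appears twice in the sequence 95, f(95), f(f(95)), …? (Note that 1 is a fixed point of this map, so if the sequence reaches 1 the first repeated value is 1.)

190

95 = (2,3,5)_6 → 2³ + 3³ + 5³ = 160
160 = (4,2,4)_6 → 4³ + 2³ + 4³ = 136
136 = (3,4,4)_6 → 3³ + 4³ + 4³ = 155
155 = (4,1,5)_6 → 4³ + 1³ + 5³ = 190
190 = (5,1,4)_6 → 5³ + 1³ + 4³ = 190  — 190 already appeared earlier.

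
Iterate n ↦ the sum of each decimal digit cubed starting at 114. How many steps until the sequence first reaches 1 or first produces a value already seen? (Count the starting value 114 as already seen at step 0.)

114 → 1³ + 1³ + 4³ = 1 + 1 + 64 = 66
66 → 6³ + 6³ = 216 + 216 = 432
432 → 4³ + 3³ + 2³ = 64 + 27 + 8 = 99
99 → 9³ + 9³ = 729 + 729 = 1458
1458 → 1³ + 4³ + 5³ + 8³ = 1 + 64 + 125 + 512 = 702
702 → 7³ + 0³ + 2³ = 343 + 0 + 8 = 351
351 → 3³ + 5³ + 1³ = 27 + 125 + 1 = 153
153 → 1³ + 5³ + 3³ = 1 + 125 + 27 = 153  — 153 repeats.
That took 8 steps.

8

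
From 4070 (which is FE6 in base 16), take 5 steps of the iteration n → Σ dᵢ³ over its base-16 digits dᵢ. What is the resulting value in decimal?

4070 = (15,14,6)_16 → 15³ + 14³ + 6³ = 6335
6335 = (1,8,11,15)_16 → 1³ + 8³ + 11³ + 15³ = 5219
5219 = (1,4,6,3)_16 → 1³ + 4³ + 6³ + 3³ = 308
308 = (1,3,4)_16 → 1³ + 3³ + 4³ = 92
92 = (5,12)_16 → 5³ + 12³ = 1853

1853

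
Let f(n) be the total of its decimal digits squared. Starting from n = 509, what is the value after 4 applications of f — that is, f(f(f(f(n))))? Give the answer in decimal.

509 → 106
106 → 37
37 → 58
58 → 89

89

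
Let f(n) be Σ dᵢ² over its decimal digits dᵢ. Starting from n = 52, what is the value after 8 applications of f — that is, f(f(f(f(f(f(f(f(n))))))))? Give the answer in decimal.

52 → 5² + 2² = 25 + 4 = 29
29 → 2² + 9² = 4 + 81 = 85
85 → 8² + 5² = 64 + 25 = 89
89 → 8² + 9² = 64 + 81 = 145
145 → 1² + 4² + 5² = 1 + 16 + 25 = 42
42 → 4² + 2² = 16 + 4 = 20
20 → 2² + 0² = 4 + 0 = 4
4 → 4² = 16

16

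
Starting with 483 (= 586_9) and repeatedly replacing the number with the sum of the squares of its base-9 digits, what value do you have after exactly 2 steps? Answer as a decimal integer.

483 = (5,8,6)_9 → 125
125 = (1,4,8)_9 → 81

81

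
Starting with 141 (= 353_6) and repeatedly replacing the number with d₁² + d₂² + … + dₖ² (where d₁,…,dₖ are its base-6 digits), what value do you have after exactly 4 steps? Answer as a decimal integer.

141 = (3,5,3)_6 → 3² + 5² + 3² = 9 + 25 + 9 = 43
43 = (1,1,1)_6 → 1² + 1² + 1² = 1 + 1 + 1 = 3
3 = (3)_6 → 3² = 9
9 = (1,3)_6 → 1² + 3² = 1 + 9 = 10

10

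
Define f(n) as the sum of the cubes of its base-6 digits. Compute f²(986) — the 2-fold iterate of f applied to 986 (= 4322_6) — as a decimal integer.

986 = (4,3,2,2)_6 → 4³ + 3³ + 2³ + 2³ = 107
107 = (2,5,5)_6 → 2³ + 5³ + 5³ = 258

258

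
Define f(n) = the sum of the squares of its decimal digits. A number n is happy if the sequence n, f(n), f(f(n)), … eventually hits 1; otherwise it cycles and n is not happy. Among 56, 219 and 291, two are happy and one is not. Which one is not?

56: 56 → 61 → 37 → 58 → 89 → 145 → 42 → 20 → 4 → 16 → 37  — repeats 37 (not happy)
219: 219 → 86 → 100 → 1  — reaches 1 (happy)
291: 291 → 86 → 100 → 1  — reaches 1 (happy)

56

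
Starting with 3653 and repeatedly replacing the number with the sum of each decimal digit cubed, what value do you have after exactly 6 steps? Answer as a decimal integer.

737

3653 → 3³ + 6³ + 5³ + 3³ = 395
395 → 3³ + 9³ + 5³ = 881
881 → 8³ + 8³ + 1³ = 1025
1025 → 1³ + 0³ + 2³ + 5³ = 134
134 → 1³ + 3³ + 4³ = 92
92 → 9³ + 2³ = 737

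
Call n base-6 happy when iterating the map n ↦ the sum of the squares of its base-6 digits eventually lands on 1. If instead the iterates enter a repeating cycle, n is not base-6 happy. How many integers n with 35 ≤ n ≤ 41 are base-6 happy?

35: 35 → 50 → 9 → 10 → 17 → 29 → 41 → 26 → 20 → 13 → 5 → 25 → 17  (repeats 17)
36: 36 → 1  (reaches 1)
37: 37 → 2 → 4 → 16 → 20 → 13 → 5 → 25 → 17 → 29 → 41 → 26 → 20  (repeats 20)
38: 38 → 5 → 25 → 17 → 29 → 41 → 26 → 20 → 13 → 5  (repeats 5)
39: 39 → 10 → 17 → 29 → 41 → 26 → 20 → 13 → 5 → 25 → 17  (repeats 17)
40: 40 → 17 → 29 → 41 → 26 → 20 → 13 → 5 → 25 → 17  (repeats 17)
41: 41 → 26 → 20 → 13 → 5 → 25 → 17 → 29 → 41  (repeats 41)
base-6 happy: 36

1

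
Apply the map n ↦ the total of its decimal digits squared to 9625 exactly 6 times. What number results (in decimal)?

85

9625 → 9² + 6² + 2² + 5² = 146
146 → 1² + 4² + 6² = 53
53 → 5² + 3² = 34
34 → 3² + 4² = 25
25 → 2² + 5² = 29
29 → 2² + 9² = 85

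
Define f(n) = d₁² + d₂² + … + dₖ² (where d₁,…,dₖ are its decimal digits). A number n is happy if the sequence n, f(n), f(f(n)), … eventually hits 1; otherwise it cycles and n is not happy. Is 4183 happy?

4183 → 90
90 → 81
81 → 65
65 → 61
61 → 37
37 → 58
58 → 89
89 → 145
145 → 42
42 → 20
20 → 4
4 → 16
16 → 37  — 37 already seen; the sequence cycles without reaching 1.

not happy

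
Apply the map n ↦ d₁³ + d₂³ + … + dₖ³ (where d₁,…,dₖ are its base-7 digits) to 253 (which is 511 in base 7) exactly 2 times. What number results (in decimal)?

253 = (5,1,1)_7 → 127
127 = (2,4,1)_7 → 73

73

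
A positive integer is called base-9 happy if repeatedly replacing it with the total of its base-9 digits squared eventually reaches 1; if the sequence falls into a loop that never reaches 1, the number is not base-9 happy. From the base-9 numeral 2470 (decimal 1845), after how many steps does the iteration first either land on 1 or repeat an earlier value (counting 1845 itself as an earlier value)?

7

1845 = (2,4,7,0)_9 → 69
69 = (7,6)_9 → 85
85 = (1,0,4)_9 → 17
17 = (1,8)_9 → 65
65 = (7,2)_9 → 53
53 = (5,8)_9 → 89
89 = (1,0,8)_9 → 65  — 65 repeats.
That took 7 steps.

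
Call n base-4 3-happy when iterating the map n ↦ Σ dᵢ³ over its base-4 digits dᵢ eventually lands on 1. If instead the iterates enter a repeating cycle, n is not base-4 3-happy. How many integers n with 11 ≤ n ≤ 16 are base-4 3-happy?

1

11: 11 → 35 → 35  — not base-4 3-happy
12: 12 → 27 → 36 → 9 → 9  — not base-4 3-happy
13: 13 → 28 → 28  — not base-4 3-happy
14: 14 → 35 → 35  — not base-4 3-happy
15: 15 → 54 → 36 → 9 → 9  — not base-4 3-happy
16: 16 → 1  — base-4 3-happy
base-4 3-happy: 16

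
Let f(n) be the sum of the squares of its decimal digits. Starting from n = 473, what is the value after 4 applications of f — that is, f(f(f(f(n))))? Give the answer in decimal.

37

473 → 4² + 7² + 3² = 74
74 → 7² + 4² = 65
65 → 6² + 5² = 61
61 → 6² + 1² = 37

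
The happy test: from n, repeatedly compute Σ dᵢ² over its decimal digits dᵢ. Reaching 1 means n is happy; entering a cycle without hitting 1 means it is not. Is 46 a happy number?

46 → 4² + 6² = 16 + 36 = 52
52 → 5² + 2² = 25 + 4 = 29
29 → 2² + 9² = 4 + 81 = 85
85 → 8² + 5² = 64 + 25 = 89
89 → 8² + 9² = 64 + 81 = 145
145 → 1² + 4² + 5² = 1 + 16 + 25 = 42
42 → 4² + 2² = 16 + 4 = 20
20 → 2² + 0² = 4 + 0 = 4
4 → 4² = 16
16 → 1² + 6² = 1 + 36 = 37
37 → 3² + 7² = 9 + 49 = 58
58 → 5² + 8² = 25 + 64 = 89  — 89 already seen; the sequence cycles without reaching 1.

not happy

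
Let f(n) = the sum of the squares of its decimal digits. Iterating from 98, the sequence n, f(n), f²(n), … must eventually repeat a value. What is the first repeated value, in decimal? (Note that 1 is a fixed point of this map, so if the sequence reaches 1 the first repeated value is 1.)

145

98 → 145
145 → 42
42 → 20
20 → 4
4 → 16
16 → 37
37 → 58
58 → 89
89 → 145  — 145 already appeared earlier.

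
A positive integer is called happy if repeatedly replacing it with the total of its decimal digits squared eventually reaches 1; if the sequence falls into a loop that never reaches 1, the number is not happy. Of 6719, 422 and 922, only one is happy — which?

6719

6719: 6719 → 167 → 86 → 100 → 1  — reaches 1 (happy)
422: 422 → 24 → 20 → 4 → 16 → 37 → 58 → 89 → 145 → 42 → 20  — repeats 20 (not happy)
922: 922 → 89 → 145 → 42 → 20 → 4 → 16 → 37 → 58 → 89  — repeats 89 (not happy)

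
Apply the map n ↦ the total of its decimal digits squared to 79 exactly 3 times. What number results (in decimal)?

79 → 7² + 9² = 130
130 → 1² + 3² + 0² = 10
10 → 1² + 0² = 1

1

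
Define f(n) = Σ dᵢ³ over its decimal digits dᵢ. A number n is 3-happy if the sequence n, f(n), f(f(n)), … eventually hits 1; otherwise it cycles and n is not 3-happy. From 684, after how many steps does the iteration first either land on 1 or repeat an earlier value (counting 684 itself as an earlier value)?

5

684 → 6³ + 8³ + 4³ = 216 + 512 + 64 = 792
792 → 7³ + 9³ + 2³ = 343 + 729 + 8 = 1080
1080 → 1³ + 0³ + 8³ + 0³ = 1 + 0 + 512 + 0 = 513
513 → 5³ + 1³ + 3³ = 125 + 1 + 27 = 153
153 → 1³ + 5³ + 3³ = 1 + 125 + 27 = 153  — 153 repeats.
That took 5 steps.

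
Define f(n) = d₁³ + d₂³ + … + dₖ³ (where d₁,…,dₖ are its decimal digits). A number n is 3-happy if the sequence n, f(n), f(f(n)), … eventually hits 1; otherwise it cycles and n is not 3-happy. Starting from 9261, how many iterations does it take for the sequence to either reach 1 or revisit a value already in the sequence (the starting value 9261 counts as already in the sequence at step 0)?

9261 → 9³ + 2³ + 6³ + 1³ = 954
954 → 9³ + 5³ + 4³ = 918
918 → 9³ + 1³ + 8³ = 1242
1242 → 1³ + 2³ + 4³ + 2³ = 81
81 → 8³ + 1³ = 513
513 → 5³ + 1³ + 3³ = 153
153 → 1³ + 5³ + 3³ = 153  — 153 repeats.
That took 7 steps.

7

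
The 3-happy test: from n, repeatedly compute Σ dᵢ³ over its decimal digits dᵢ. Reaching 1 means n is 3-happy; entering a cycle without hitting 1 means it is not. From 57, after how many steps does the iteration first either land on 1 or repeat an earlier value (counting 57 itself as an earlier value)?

6

57 → 468
468 → 792
792 → 1080
1080 → 513
513 → 153
153 → 153  — 153 repeats.
That took 6 steps.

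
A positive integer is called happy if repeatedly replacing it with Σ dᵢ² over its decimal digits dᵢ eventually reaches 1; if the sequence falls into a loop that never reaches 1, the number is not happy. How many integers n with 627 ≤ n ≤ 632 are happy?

1

627: 627 → 89 → 145 → 42 → 20 → 4 → 16 → 37 → 58 → 89  — not happy
628: 628 → 104 → 17 → 50 → 25 → 29 → 85 → 89 → 145 → 42 → 20 → 4 → 16 → 37 → 58 → 89  — not happy
629: 629 → 121 → 6 → 36 → 45 → 41 → 17 → 50 → 25 → 29 → 85 → 89 → 145 → 42 → 20 → 4 → 16 → 37 → 58 → 89  — not happy
630: 630 → 45 → 41 → 17 → 50 → 25 → 29 → 85 → 89 → 145 → 42 → 20 → 4 → 16 → 37 → 58 → 89  — not happy
631: 631 → 46 → 52 → 29 → 85 → 89 → 145 → 42 → 20 → 4 → 16 → 37 → 58 → 89  — not happy
632: 632 → 49 → 97 → 130 → 10 → 1  — happy
happy: 632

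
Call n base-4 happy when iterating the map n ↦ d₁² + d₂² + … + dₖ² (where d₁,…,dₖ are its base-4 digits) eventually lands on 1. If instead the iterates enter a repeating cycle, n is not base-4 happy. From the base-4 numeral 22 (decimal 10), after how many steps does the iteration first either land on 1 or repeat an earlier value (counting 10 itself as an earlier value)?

3

10 = (2,2)_4 → 2² + 2² = 8
8 = (2,0)_4 → 2² + 0² = 4
4 = (1,0)_4 → 1² + 0² = 1  — reached 1.
That took 3 steps.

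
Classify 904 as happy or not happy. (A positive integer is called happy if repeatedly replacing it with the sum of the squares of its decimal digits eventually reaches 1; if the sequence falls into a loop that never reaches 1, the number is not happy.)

904 → 9² + 0² + 4² = 81 + 0 + 16 = 97
97 → 9² + 7² = 81 + 49 = 130
130 → 1² + 3² + 0² = 1 + 9 + 0 = 10
10 → 1² + 0² = 1 + 0 = 1  — reached 1.

happy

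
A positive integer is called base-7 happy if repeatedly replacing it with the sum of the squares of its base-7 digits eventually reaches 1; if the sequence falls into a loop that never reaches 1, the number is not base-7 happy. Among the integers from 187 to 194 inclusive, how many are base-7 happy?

187: 187 → 59 → 11 → 17 → 13 → 37 → 29 → 17  (repeats 17)
188: 188 → 70 → 10 → 10  (repeats 10)
189: 189 → 45 → 45  (repeats 45)
190: 190 → 46 → 52 → 10 → 10  (repeats 10)
191: 191 → 49 → 1  (reaches 1)
192: 192 → 54 → 26 → 34 → 52 → 10 → 10  (repeats 10)
193: 193 → 61 → 27 → 45 → 45  (repeats 45)
194: 194 → 70 → 10 → 10  (repeats 10)
base-7 happy: 191

1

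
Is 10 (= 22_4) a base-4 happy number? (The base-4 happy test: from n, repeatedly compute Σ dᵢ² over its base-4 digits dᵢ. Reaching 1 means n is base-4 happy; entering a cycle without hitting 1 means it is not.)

10 = (2,2)_4 → 2² + 2² = 8
8 = (2,0)_4 → 2² + 0² = 4
4 = (1,0)_4 → 1² + 0² = 1  — reached 1.

base-4 happy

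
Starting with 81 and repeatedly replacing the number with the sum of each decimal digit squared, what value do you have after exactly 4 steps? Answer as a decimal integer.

58

81 → 8² + 1² = 65
65 → 6² + 5² = 61
61 → 6² + 1² = 37
37 → 3² + 7² = 58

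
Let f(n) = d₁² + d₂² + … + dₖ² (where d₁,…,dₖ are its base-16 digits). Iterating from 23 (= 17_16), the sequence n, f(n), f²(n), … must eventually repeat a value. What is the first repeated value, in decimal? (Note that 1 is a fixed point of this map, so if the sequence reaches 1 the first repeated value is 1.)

50

23 = (1,7)_16 → 1² + 7² = 1 + 49 = 50
50 = (3,2)_16 → 3² + 2² = 9 + 4 = 13
13 = (13)_16 → 13² = 169
169 = (10,9)_16 → 10² + 9² = 100 + 81 = 181
181 = (11,5)_16 → 11² + 5² = 121 + 25 = 146
146 = (9,2)_16 → 9² + 2² = 81 + 4 = 85
85 = (5,5)_16 → 5² + 5² = 25 + 25 = 50  — 50 already appeared earlier.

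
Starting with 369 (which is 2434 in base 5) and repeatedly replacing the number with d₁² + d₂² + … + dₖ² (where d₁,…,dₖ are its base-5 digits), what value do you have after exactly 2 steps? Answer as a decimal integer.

17

369 = (2,4,3,4)_5 → 2² + 4² + 3² + 4² = 45
45 = (1,4,0)_5 → 1² + 4² + 0² = 17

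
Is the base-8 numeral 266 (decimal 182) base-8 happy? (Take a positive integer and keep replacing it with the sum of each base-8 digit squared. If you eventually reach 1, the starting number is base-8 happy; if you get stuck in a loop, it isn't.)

182 = (2,6,6)_8 → 2² + 6² + 6² = 4 + 36 + 36 = 76
76 = (1,1,4)_8 → 1² + 1² + 4² = 1 + 1 + 16 = 18
18 = (2,2)_8 → 2² + 2² = 4 + 4 = 8
8 = (1,0)_8 → 1² + 0² = 1 + 0 = 1  — reached 1.

base-8 happy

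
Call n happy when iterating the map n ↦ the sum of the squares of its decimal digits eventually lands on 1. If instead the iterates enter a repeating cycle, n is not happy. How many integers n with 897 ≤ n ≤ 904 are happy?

897: 897 → 194 → 98 → 145 → 42 → 20 → 4 → 16 → 37 → 58 → 89 → 145  — not happy
898: 898 → 209 → 85 → 89 → 145 → 42 → 20 → 4 → 16 → 37 → 58 → 89  — not happy
899: 899 → 226 → 44 → 32 → 13 → 10 → 1  — happy
900: 900 → 81 → 65 → 61 → 37 → 58 → 89 → 145 → 42 → 20 → 4 → 16 → 37  — not happy
901: 901 → 82 → 68 → 100 → 1  — happy
902: 902 → 85 → 89 → 145 → 42 → 20 → 4 → 16 → 37 → 58 → 89  — not happy
903: 903 → 90 → 81 → 65 → 61 → 37 → 58 → 89 → 145 → 42 → 20 → 4 → 16 → 37  — not happy
904: 904 → 97 → 130 → 10 → 1  — happy
happy: 899, 901, 904

3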